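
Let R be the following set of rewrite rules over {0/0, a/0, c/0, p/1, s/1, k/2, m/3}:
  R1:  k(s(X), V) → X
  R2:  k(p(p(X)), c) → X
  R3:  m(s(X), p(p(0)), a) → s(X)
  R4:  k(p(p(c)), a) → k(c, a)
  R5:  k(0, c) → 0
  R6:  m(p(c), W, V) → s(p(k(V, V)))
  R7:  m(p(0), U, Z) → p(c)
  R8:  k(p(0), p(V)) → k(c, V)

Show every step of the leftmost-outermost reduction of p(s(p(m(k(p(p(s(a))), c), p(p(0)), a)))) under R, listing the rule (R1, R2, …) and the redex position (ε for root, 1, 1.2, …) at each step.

p(s(p(s(a))))

1. p(s(p(m(k(p(p(s(a))), c), p(p(0)), a))))  →  p(s(p(m(s(a), p(p(0)), a))))   [R2 at 1.1.1.1]
2. p(s(p(m(s(a), p(p(0)), a))))  →  p(s(p(s(a))))   [R3 at 1.1.1]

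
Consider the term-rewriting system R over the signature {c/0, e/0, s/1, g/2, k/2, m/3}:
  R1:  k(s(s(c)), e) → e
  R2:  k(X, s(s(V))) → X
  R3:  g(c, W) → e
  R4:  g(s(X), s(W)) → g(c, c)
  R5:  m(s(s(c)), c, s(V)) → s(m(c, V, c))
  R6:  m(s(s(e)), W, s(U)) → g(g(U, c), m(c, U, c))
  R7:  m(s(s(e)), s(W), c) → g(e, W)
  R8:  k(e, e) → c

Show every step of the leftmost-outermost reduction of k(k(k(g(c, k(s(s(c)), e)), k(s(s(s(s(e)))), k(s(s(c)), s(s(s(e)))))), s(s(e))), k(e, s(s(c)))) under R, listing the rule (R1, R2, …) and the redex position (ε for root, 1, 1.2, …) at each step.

c

1. k(k(k(g(c, k(s(s(c)), e)), k(s(s(s(s(e)))), k(s(s(c)), s(s(s(e)))))), s(s(e))), k(e, s(s(c))))  →  k(k(g(c, k(s(s(c)), e)), k(s(s(s(s(e)))), k(s(s(c)), s(s(s(e)))))), k(e, s(s(c))))   [R2 at 1]
2. k(k(g(c, k(s(s(c)), e)), k(s(s(s(s(e)))), k(s(s(c)), s(s(s(e)))))), k(e, s(s(c))))  →  k(k(e, k(s(s(s(s(e)))), k(s(s(c)), s(s(s(e)))))), k(e, s(s(c))))   [R3 at 1.1]
3. k(k(e, k(s(s(s(s(e)))), k(s(s(c)), s(s(s(e)))))), k(e, s(s(c))))  →  k(k(e, k(s(s(s(s(e)))), s(s(c)))), k(e, s(s(c))))   [R2 at 1.2.2]
4. k(k(e, k(s(s(s(s(e)))), s(s(c)))), k(e, s(s(c))))  →  k(k(e, s(s(s(s(e))))), k(e, s(s(c))))   [R2 at 1.2]
5. k(k(e, s(s(s(s(e))))), k(e, s(s(c))))  →  k(e, k(e, s(s(c))))   [R2 at 1]
6. k(e, k(e, s(s(c))))  →  k(e, e)   [R2 at 2]
7. k(e, e)  →  c   [R8 at ε]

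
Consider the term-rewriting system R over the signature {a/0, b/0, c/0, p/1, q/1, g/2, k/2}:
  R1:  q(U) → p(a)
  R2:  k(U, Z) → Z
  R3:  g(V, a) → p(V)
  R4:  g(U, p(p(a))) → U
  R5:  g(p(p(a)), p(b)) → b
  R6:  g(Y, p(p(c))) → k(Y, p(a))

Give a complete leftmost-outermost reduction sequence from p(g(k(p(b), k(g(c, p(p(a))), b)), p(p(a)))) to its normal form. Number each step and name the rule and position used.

p(b)

1. p(g(k(p(b), k(g(c, p(p(a))), b)), p(p(a))))  →  p(k(p(b), k(g(c, p(p(a))), b)))   [R4 at 1]
2. p(k(p(b), k(g(c, p(p(a))), b)))  →  p(k(g(c, p(p(a))), b))   [R2 at 1]
3. p(k(g(c, p(p(a))), b))  →  p(b)   [R2 at 1]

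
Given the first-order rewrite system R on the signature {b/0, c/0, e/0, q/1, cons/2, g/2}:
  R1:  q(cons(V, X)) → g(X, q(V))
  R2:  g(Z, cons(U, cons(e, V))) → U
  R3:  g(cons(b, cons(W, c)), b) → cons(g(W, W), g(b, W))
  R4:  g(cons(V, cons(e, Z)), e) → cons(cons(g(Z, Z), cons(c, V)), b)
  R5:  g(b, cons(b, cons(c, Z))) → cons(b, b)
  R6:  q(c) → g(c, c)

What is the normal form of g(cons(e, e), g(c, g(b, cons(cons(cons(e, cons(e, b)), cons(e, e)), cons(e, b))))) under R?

1. g(cons(e, e), g(c, g(b, cons(cons(cons(e, cons(e, b)), cons(e, e)), cons(e, b)))))  →  g(cons(e, e), g(c, cons(cons(e, cons(e, b)), cons(e, e))))   [R2 at 2.2]
2. g(cons(e, e), g(c, cons(cons(e, cons(e, b)), cons(e, e))))  →  g(cons(e, e), cons(e, cons(e, b)))   [R2 at 2]
3. g(cons(e, e), cons(e, cons(e, b)))  →  e   [R2 at ε]

e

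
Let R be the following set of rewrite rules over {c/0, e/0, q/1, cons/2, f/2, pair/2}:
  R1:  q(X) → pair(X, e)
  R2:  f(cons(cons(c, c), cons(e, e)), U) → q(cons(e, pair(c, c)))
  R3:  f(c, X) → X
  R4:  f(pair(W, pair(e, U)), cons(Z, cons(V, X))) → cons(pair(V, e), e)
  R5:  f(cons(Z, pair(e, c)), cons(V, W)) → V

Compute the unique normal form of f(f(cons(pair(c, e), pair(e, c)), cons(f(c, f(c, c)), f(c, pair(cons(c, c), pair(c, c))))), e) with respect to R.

1. f(f(cons(pair(c, e), pair(e, c)), cons(f(c, f(c, c)), f(c, pair(cons(c, c), pair(c, c))))), e)  →  f(f(c, f(c, c)), e)   [R5 at 1]
2. f(f(c, f(c, c)), e)  →  f(f(c, c), e)   [R3 at 1]
3. f(f(c, c), e)  →  f(c, e)   [R3 at 1]
4. f(c, e)  →  e   [R3 at ε]

e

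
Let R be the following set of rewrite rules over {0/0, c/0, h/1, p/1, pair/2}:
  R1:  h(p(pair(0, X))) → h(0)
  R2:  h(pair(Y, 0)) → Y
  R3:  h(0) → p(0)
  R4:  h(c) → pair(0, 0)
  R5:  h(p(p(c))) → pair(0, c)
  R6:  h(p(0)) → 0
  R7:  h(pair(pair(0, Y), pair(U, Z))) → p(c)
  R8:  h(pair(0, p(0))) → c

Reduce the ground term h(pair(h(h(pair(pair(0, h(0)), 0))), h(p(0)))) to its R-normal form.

1. h(pair(h(h(pair(pair(0, h(0)), 0))), h(p(0))))  →  h(pair(h(pair(0, h(0))), h(p(0))))   [R2 at 1.1.1]
2. h(pair(h(pair(0, h(0))), h(p(0))))  →  h(pair(h(pair(0, p(0))), h(p(0))))   [R3 at 1.1.1.2]
3. h(pair(h(pair(0, p(0))), h(p(0))))  →  h(pair(c, h(p(0))))   [R8 at 1.1]
4. h(pair(c, h(p(0))))  →  h(pair(c, 0))   [R6 at 1.2]
5. h(pair(c, 0))  →  c   [R2 at ε]

c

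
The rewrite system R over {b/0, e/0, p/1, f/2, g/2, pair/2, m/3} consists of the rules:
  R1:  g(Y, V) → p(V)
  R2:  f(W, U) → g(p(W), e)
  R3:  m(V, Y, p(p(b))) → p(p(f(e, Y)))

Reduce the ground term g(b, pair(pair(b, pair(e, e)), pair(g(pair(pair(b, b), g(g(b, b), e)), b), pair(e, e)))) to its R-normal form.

p(pair(pair(b, pair(e, e)), pair(p(b), pair(e, e))))

1. g(b, pair(pair(b, pair(e, e)), pair(g(pair(pair(b, b), g(g(b, b), e)), b), pair(e, e))))  →  p(pair(pair(b, pair(e, e)), pair(g(pair(pair(b, b), g(g(b, b), e)), b), pair(e, e))))   [R1 at ε]
2. p(pair(pair(b, pair(e, e)), pair(g(pair(pair(b, b), g(g(b, b), e)), b), pair(e, e))))  →  p(pair(pair(b, pair(e, e)), pair(p(b), pair(e, e))))   [R1 at 1.2.1]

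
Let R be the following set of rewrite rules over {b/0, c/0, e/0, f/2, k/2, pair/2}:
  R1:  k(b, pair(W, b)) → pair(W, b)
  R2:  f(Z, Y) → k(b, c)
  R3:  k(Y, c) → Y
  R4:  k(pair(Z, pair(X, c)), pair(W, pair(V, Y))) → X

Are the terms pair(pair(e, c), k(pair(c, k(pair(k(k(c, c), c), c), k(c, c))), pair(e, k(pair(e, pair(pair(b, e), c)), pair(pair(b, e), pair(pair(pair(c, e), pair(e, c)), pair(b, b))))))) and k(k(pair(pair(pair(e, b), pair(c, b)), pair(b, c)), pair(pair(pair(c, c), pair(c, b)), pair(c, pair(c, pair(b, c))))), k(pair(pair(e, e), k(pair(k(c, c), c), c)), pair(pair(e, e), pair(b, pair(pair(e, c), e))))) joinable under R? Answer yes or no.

Reduce t₁ = pair(pair(e, c), k(pair(c, k(pair(k(k(c, c), c), c), k(c, c))), pair(e, k(pair(e, pair(pair(b, e), c)), pair(pair(b, e), pair(pair(pair(c, e), pair(e, c)), pair(b, b))))))):
1. pair(pair(e, c), k(pair(c, k(pair(k(k(c, c), c), c), k(c, c))), pair(e, k(pair(e, pair(pair(b, e), c)), pair(pair(b, e), pair(pair(pair(c, e), pair(e, c)), pair(b, b)))))))  →  pair(pair(e, c), k(pair(c, k(pair(k(c, c), c), k(c, c))), pair(e, k(pair(e, pair(pair(b, e), c)), pair(pair(b, e), pair(pair(pair(c, e), pair(e, c)), pair(b, b)))))))   [R3 at 2.1.2.1.1]
2. pair(pair(e, c), k(pair(c, k(pair(k(c, c), c), k(c, c))), pair(e, k(pair(e, pair(pair(b, e), c)), pair(pair(b, e), pair(pair(pair(c, e), pair(e, c)), pair(b, b)))))))  →  pair(pair(e, c), k(pair(c, k(pair(c, c), k(c, c))), pair(e, k(pair(e, pair(pair(b, e), c)), pair(pair(b, e), pair(pair(pair(c, e), pair(e, c)), pair(b, b)))))))   [R3 at 2.1.2.1.1]
3. pair(pair(e, c), k(pair(c, k(pair(c, c), k(c, c))), pair(e, k(pair(e, pair(pair(b, e), c)), pair(pair(b, e), pair(pair(pair(c, e), pair(e, c)), pair(b, b)))))))  →  pair(pair(e, c), k(pair(c, k(pair(c, c), c)), pair(e, k(pair(e, pair(pair(b, e), c)), pair(pair(b, e), pair(pair(pair(c, e), pair(e, c)), pair(b, b)))))))   [R3 at 2.1.2.2]
4. pair(pair(e, c), k(pair(c, k(pair(c, c), c)), pair(e, k(pair(e, pair(pair(b, e), c)), pair(pair(b, e), pair(pair(pair(c, e), pair(e, c)), pair(b, b)))))))  →  pair(pair(e, c), k(pair(c, pair(c, c)), pair(e, k(pair(e, pair(pair(b, e), c)), pair(pair(b, e), pair(pair(pair(c, e), pair(e, c)), pair(b, b)))))))   [R3 at 2.1.2]
5. pair(pair(e, c), k(pair(c, pair(c, c)), pair(e, k(pair(e, pair(pair(b, e), c)), pair(pair(b, e), pair(pair(pair(c, e), pair(e, c)), pair(b, b)))))))  →  pair(pair(e, c), k(pair(c, pair(c, c)), pair(e, pair(b, e))))   [R4 at 2.2.2]
6. pair(pair(e, c), k(pair(c, pair(c, c)), pair(e, pair(b, e))))  →  pair(pair(e, c), c)   [R4 at 2]

Reduce t₂ = k(k(pair(pair(pair(e, b), pair(c, b)), pair(b, c)), pair(pair(pair(c, c), pair(c, b)), pair(c, pair(c, pair(b, c))))), k(pair(pair(e, e), k(pair(k(c, c), c), c)), pair(pair(e, e), pair(b, pair(pair(e, c), e))))):
1. k(k(pair(pair(pair(e, b), pair(c, b)), pair(b, c)), pair(pair(pair(c, c), pair(c, b)), pair(c, pair(c, pair(b, c))))), k(pair(pair(e, e), k(pair(k(c, c), c), c)), pair(pair(e, e), pair(b, pair(pair(e, c), e)))))  →  k(b, k(pair(pair(e, e), k(pair(k(c, c), c), c)), pair(pair(e, e), pair(b, pair(pair(e, c), e)))))   [R4 at 1]
2. k(b, k(pair(pair(e, e), k(pair(k(c, c), c), c)), pair(pair(e, e), pair(b, pair(pair(e, c), e)))))  →  k(b, k(pair(pair(e, e), pair(k(c, c), c)), pair(pair(e, e), pair(b, pair(pair(e, c), e)))))   [R3 at 2.1.2]
3. k(b, k(pair(pair(e, e), pair(k(c, c), c)), pair(pair(e, e), pair(b, pair(pair(e, c), e)))))  →  k(b, k(c, c))   [R4 at 2]
4. k(b, k(c, c))  →  k(b, c)   [R3 at 2]
5. k(b, c)  →  b   [R3 at ε]

no — NF(t₁) = pair(pair(e, c), c), NF(t₂) = b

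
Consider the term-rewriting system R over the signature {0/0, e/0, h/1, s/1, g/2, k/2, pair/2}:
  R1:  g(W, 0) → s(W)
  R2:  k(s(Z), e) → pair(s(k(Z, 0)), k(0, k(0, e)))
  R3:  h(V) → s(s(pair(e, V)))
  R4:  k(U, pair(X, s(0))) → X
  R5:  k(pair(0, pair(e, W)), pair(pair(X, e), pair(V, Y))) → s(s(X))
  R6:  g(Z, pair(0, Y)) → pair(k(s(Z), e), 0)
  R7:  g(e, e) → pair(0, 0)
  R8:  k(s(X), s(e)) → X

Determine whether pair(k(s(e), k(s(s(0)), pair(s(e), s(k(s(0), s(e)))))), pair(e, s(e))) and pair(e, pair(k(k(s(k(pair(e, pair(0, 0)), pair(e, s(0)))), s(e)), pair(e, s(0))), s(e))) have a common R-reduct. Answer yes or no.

yes — NF(t₁) = pair(e, pair(e, s(e))), NF(t₂) = pair(e, pair(e, s(e)))

Reduce t₁ = pair(k(s(e), k(s(s(0)), pair(s(e), s(k(s(0), s(e)))))), pair(e, s(e))):
1. pair(k(s(e), k(s(s(0)), pair(s(e), s(k(s(0), s(e)))))), pair(e, s(e)))  →  pair(k(s(e), k(s(s(0)), pair(s(e), s(0)))), pair(e, s(e)))   [R8 at 1.2.2.2.1]
2. pair(k(s(e), k(s(s(0)), pair(s(e), s(0)))), pair(e, s(e)))  →  pair(k(s(e), s(e)), pair(e, s(e)))   [R4 at 1.2]
3. pair(k(s(e), s(e)), pair(e, s(e)))  →  pair(e, pair(e, s(e)))   [R8 at 1]

Reduce t₂ = pair(e, pair(k(k(s(k(pair(e, pair(0, 0)), pair(e, s(0)))), s(e)), pair(e, s(0))), s(e))):
1. pair(e, pair(k(k(s(k(pair(e, pair(0, 0)), pair(e, s(0)))), s(e)), pair(e, s(0))), s(e)))  →  pair(e, pair(e, s(e)))   [R4 at 2.1]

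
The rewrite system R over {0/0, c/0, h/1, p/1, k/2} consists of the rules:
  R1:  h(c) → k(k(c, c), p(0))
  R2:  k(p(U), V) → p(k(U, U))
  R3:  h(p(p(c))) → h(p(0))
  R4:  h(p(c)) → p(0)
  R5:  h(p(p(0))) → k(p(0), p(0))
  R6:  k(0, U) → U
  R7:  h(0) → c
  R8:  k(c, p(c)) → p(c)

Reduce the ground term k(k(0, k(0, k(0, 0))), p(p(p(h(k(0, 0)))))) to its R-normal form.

1. k(k(0, k(0, k(0, 0))), p(p(p(h(k(0, 0))))))  →  k(k(0, k(0, 0)), p(p(p(h(k(0, 0))))))   [R6 at 1]
2. k(k(0, k(0, 0)), p(p(p(h(k(0, 0))))))  →  k(k(0, 0), p(p(p(h(k(0, 0))))))   [R6 at 1]
3. k(k(0, 0), p(p(p(h(k(0, 0))))))  →  k(0, p(p(p(h(k(0, 0))))))   [R6 at 1]
4. k(0, p(p(p(h(k(0, 0))))))  →  p(p(p(h(k(0, 0)))))   [R6 at ε]
5. p(p(p(h(k(0, 0)))))  →  p(p(p(h(0))))   [R6 at 1.1.1.1]
6. p(p(p(h(0))))  →  p(p(p(c)))   [R7 at 1.1.1]

p(p(p(c)))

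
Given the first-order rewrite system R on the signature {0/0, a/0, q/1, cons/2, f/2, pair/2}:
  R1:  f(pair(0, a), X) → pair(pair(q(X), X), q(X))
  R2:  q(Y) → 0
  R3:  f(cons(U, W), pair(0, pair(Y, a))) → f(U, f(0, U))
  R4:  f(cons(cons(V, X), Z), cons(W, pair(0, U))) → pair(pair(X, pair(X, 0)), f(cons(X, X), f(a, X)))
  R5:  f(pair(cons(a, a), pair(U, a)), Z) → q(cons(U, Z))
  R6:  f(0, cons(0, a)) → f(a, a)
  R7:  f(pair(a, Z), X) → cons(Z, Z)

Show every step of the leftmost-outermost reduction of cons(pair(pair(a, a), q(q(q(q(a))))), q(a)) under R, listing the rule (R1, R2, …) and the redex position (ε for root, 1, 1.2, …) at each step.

cons(pair(pair(a, a), 0), 0)

1. cons(pair(pair(a, a), q(q(q(q(a))))), q(a))  →  cons(pair(pair(a, a), 0), q(a))   [R2 at 1.2]
2. cons(pair(pair(a, a), 0), q(a))  →  cons(pair(pair(a, a), 0), 0)   [R2 at 2]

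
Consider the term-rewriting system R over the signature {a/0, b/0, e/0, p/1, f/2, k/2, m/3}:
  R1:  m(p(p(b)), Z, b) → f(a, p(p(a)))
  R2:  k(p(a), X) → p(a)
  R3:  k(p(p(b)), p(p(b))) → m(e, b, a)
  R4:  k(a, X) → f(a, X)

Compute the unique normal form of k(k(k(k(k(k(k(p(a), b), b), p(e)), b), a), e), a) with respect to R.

p(a)

1. k(k(k(k(k(k(k(p(a), b), b), p(e)), b), a), e), a)  →  k(k(k(k(k(k(p(a), b), p(e)), b), a), e), a)   [R2 at 1.1.1.1.1.1]
2. k(k(k(k(k(k(p(a), b), p(e)), b), a), e), a)  →  k(k(k(k(k(p(a), p(e)), b), a), e), a)   [R2 at 1.1.1.1.1]
3. k(k(k(k(k(p(a), p(e)), b), a), e), a)  →  k(k(k(k(p(a), b), a), e), a)   [R2 at 1.1.1.1]
4. k(k(k(k(p(a), b), a), e), a)  →  k(k(k(p(a), a), e), a)   [R2 at 1.1.1]
5. k(k(k(p(a), a), e), a)  →  k(k(p(a), e), a)   [R2 at 1.1]
6. k(k(p(a), e), a)  →  k(p(a), a)   [R2 at 1]
7. k(p(a), a)  →  p(a)   [R2 at ε]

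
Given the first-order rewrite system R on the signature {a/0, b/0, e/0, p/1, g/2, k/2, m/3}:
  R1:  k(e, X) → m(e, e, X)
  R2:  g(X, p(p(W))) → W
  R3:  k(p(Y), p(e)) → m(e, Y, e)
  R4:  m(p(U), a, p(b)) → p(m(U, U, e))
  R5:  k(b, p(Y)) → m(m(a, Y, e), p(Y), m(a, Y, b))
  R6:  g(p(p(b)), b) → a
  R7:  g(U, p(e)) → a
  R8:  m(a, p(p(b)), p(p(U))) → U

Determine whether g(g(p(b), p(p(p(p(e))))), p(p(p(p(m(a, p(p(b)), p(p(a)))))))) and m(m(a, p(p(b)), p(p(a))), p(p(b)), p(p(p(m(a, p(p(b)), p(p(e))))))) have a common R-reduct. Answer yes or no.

Reduce t₁ = g(g(p(b), p(p(p(p(e))))), p(p(p(p(m(a, p(p(b)), p(p(a)))))))):
1. g(g(p(b), p(p(p(p(e))))), p(p(p(p(m(a, p(p(b)), p(p(a))))))))  →  p(p(m(a, p(p(b)), p(p(a)))))   [R2 at ε]
2. p(p(m(a, p(p(b)), p(p(a)))))  →  p(p(a))   [R8 at 1.1]

Reduce t₂ = m(m(a, p(p(b)), p(p(a))), p(p(b)), p(p(p(m(a, p(p(b)), p(p(e))))))):
1. m(m(a, p(p(b)), p(p(a))), p(p(b)), p(p(p(m(a, p(p(b)), p(p(e)))))))  →  m(a, p(p(b)), p(p(p(m(a, p(p(b)), p(p(e)))))))   [R8 at 1]
2. m(a, p(p(b)), p(p(p(m(a, p(p(b)), p(p(e)))))))  →  p(m(a, p(p(b)), p(p(e))))   [R8 at ε]
3. p(m(a, p(p(b)), p(p(e))))  →  p(e)   [R8 at 1]

no — NF(t₁) = p(p(a)), NF(t₂) = p(e)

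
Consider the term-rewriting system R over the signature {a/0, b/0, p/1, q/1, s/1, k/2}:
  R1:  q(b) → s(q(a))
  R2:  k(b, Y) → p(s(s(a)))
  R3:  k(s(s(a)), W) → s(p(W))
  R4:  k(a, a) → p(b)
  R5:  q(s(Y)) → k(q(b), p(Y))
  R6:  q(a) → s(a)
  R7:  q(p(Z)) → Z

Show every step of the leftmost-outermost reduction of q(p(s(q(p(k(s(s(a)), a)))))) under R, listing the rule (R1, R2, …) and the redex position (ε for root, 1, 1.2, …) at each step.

s(s(p(a)))

1. q(p(s(q(p(k(s(s(a)), a))))))  →  s(q(p(k(s(s(a)), a))))   [R7 at ε]
2. s(q(p(k(s(s(a)), a))))  →  s(k(s(s(a)), a))   [R7 at 1]
3. s(k(s(s(a)), a))  →  s(s(p(a)))   [R3 at 1]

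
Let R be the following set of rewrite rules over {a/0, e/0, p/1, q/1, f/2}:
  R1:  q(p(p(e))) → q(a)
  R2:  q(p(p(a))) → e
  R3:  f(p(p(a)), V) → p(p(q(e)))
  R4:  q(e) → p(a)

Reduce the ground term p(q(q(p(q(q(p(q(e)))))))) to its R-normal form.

1. p(q(q(p(q(q(p(q(e))))))))  →  p(q(q(p(q(q(p(p(a))))))))   [R4 at 1.1.1.1.1.1.1]
2. p(q(q(p(q(q(p(p(a))))))))  →  p(q(q(p(q(e)))))   [R2 at 1.1.1.1.1]
3. p(q(q(p(q(e)))))  →  p(q(q(p(p(a)))))   [R4 at 1.1.1.1]
4. p(q(q(p(p(a)))))  →  p(q(e))   [R2 at 1.1]
5. p(q(e))  →  p(p(a))   [R4 at 1]

p(p(a))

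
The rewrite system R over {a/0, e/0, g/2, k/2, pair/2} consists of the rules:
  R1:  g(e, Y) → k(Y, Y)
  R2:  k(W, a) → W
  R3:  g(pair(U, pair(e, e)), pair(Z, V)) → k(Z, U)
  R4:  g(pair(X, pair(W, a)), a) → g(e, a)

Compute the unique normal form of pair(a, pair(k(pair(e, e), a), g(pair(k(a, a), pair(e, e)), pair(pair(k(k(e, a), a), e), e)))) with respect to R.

1. pair(a, pair(k(pair(e, e), a), g(pair(k(a, a), pair(e, e)), pair(pair(k(k(e, a), a), e), e))))  →  pair(a, pair(pair(e, e), g(pair(k(a, a), pair(e, e)), pair(pair(k(k(e, a), a), e), e))))   [R2 at 2.1]
2. pair(a, pair(pair(e, e), g(pair(k(a, a), pair(e, e)), pair(pair(k(k(e, a), a), e), e))))  →  pair(a, pair(pair(e, e), k(pair(k(k(e, a), a), e), k(a, a))))   [R3 at 2.2]
3. pair(a, pair(pair(e, e), k(pair(k(k(e, a), a), e), k(a, a))))  →  pair(a, pair(pair(e, e), k(pair(k(e, a), e), k(a, a))))   [R2 at 2.2.1.1]
4. pair(a, pair(pair(e, e), k(pair(k(e, a), e), k(a, a))))  →  pair(a, pair(pair(e, e), k(pair(e, e), k(a, a))))   [R2 at 2.2.1.1]
5. pair(a, pair(pair(e, e), k(pair(e, e), k(a, a))))  →  pair(a, pair(pair(e, e), k(pair(e, e), a)))   [R2 at 2.2.2]
6. pair(a, pair(pair(e, e), k(pair(e, e), a)))  →  pair(a, pair(pair(e, e), pair(e, e)))   [R2 at 2.2]

pair(a, pair(pair(e, e), pair(e, e)))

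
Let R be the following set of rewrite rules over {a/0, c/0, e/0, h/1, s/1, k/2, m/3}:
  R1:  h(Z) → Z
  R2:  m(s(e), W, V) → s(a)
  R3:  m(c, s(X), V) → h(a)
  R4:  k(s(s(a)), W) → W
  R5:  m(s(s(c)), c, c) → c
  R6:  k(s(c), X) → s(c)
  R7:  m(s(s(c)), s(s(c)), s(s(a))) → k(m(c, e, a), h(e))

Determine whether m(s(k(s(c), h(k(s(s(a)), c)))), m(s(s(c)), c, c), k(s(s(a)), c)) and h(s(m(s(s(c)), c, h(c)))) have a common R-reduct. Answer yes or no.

no — NF(t₁) = c, NF(t₂) = s(c)

Reduce t₁ = m(s(k(s(c), h(k(s(s(a)), c)))), m(s(s(c)), c, c), k(s(s(a)), c)):
1. m(s(k(s(c), h(k(s(s(a)), c)))), m(s(s(c)), c, c), k(s(s(a)), c))  →  m(s(s(c)), m(s(s(c)), c, c), k(s(s(a)), c))   [R6 at 1.1]
2. m(s(s(c)), m(s(s(c)), c, c), k(s(s(a)), c))  →  m(s(s(c)), c, k(s(s(a)), c))   [R5 at 2]
3. m(s(s(c)), c, k(s(s(a)), c))  →  m(s(s(c)), c, c)   [R4 at 3]
4. m(s(s(c)), c, c)  →  c   [R5 at ε]

Reduce t₂ = h(s(m(s(s(c)), c, h(c)))):
1. h(s(m(s(s(c)), c, h(c))))  →  s(m(s(s(c)), c, h(c)))   [R1 at ε]
2. s(m(s(s(c)), c, h(c)))  →  s(m(s(s(c)), c, c))   [R1 at 1.3]
3. s(m(s(s(c)), c, c))  →  s(c)   [R5 at 1]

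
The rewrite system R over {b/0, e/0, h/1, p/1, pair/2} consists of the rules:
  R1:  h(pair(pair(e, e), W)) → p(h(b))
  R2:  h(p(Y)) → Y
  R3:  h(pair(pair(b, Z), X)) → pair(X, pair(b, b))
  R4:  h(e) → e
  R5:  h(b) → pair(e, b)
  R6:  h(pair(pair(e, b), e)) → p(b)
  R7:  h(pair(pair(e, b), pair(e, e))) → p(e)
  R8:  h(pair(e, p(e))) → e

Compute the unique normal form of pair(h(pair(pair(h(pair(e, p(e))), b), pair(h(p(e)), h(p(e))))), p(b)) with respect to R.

1. pair(h(pair(pair(h(pair(e, p(e))), b), pair(h(p(e)), h(p(e))))), p(b))  →  pair(h(pair(pair(e, b), pair(h(p(e)), h(p(e))))), p(b))   [R8 at 1.1.1.1]
2. pair(h(pair(pair(e, b), pair(h(p(e)), h(p(e))))), p(b))  →  pair(h(pair(pair(e, b), pair(e, h(p(e))))), p(b))   [R2 at 1.1.2.1]
3. pair(h(pair(pair(e, b), pair(e, h(p(e))))), p(b))  →  pair(h(pair(pair(e, b), pair(e, e))), p(b))   [R2 at 1.1.2.2]
4. pair(h(pair(pair(e, b), pair(e, e))), p(b))  →  pair(p(e), p(b))   [R7 at 1]

pair(p(e), p(b))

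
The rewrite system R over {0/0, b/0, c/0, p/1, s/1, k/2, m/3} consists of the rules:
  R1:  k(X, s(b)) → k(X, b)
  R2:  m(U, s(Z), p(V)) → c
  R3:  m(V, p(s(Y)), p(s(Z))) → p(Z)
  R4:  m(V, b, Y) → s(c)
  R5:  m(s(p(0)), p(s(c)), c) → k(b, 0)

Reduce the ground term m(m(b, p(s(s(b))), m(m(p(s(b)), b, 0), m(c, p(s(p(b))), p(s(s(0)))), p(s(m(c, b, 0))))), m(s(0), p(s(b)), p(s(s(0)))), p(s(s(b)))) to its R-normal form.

p(s(b))

1. m(m(b, p(s(s(b))), m(m(p(s(b)), b, 0), m(c, p(s(p(b))), p(s(s(0)))), p(s(m(c, b, 0))))), m(s(0), p(s(b)), p(s(s(0)))), p(s(s(b))))  →  m(m(b, p(s(s(b))), m(s(c), m(c, p(s(p(b))), p(s(s(0)))), p(s(m(c, b, 0))))), m(s(0), p(s(b)), p(s(s(0)))), p(s(s(b))))   [R4 at 1.3.1]
2. m(m(b, p(s(s(b))), m(s(c), m(c, p(s(p(b))), p(s(s(0)))), p(s(m(c, b, 0))))), m(s(0), p(s(b)), p(s(s(0)))), p(s(s(b))))  →  m(m(b, p(s(s(b))), m(s(c), p(s(0)), p(s(m(c, b, 0))))), m(s(0), p(s(b)), p(s(s(0)))), p(s(s(b))))   [R3 at 1.3.2]
3. m(m(b, p(s(s(b))), m(s(c), p(s(0)), p(s(m(c, b, 0))))), m(s(0), p(s(b)), p(s(s(0)))), p(s(s(b))))  →  m(m(b, p(s(s(b))), p(m(c, b, 0))), m(s(0), p(s(b)), p(s(s(0)))), p(s(s(b))))   [R3 at 1.3]
4. m(m(b, p(s(s(b))), p(m(c, b, 0))), m(s(0), p(s(b)), p(s(s(0)))), p(s(s(b))))  →  m(m(b, p(s(s(b))), p(s(c))), m(s(0), p(s(b)), p(s(s(0)))), p(s(s(b))))   [R4 at 1.3.1]
5. m(m(b, p(s(s(b))), p(s(c))), m(s(0), p(s(b)), p(s(s(0)))), p(s(s(b))))  →  m(p(c), m(s(0), p(s(b)), p(s(s(0)))), p(s(s(b))))   [R3 at 1]
6. m(p(c), m(s(0), p(s(b)), p(s(s(0)))), p(s(s(b))))  →  m(p(c), p(s(0)), p(s(s(b))))   [R3 at 2]
7. m(p(c), p(s(0)), p(s(s(b))))  →  p(s(b))   [R3 at ε]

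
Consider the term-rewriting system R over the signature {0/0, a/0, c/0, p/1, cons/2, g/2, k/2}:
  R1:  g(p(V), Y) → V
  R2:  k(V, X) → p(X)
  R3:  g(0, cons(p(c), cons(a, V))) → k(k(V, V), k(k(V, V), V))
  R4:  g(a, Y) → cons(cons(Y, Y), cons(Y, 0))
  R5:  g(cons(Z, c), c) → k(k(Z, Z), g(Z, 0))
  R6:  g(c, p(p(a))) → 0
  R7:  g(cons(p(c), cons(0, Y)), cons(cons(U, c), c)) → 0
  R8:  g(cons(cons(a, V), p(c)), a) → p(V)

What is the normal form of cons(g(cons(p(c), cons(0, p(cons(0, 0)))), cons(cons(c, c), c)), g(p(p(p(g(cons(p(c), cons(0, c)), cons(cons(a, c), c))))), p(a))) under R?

1. cons(g(cons(p(c), cons(0, p(cons(0, 0)))), cons(cons(c, c), c)), g(p(p(p(g(cons(p(c), cons(0, c)), cons(cons(a, c), c))))), p(a)))  →  cons(0, g(p(p(p(g(cons(p(c), cons(0, c)), cons(cons(a, c), c))))), p(a)))   [R7 at 1]
2. cons(0, g(p(p(p(g(cons(p(c), cons(0, c)), cons(cons(a, c), c))))), p(a)))  →  cons(0, p(p(g(cons(p(c), cons(0, c)), cons(cons(a, c), c)))))   [R1 at 2]
3. cons(0, p(p(g(cons(p(c), cons(0, c)), cons(cons(a, c), c)))))  →  cons(0, p(p(0)))   [R7 at 2.1.1]

cons(0, p(p(0)))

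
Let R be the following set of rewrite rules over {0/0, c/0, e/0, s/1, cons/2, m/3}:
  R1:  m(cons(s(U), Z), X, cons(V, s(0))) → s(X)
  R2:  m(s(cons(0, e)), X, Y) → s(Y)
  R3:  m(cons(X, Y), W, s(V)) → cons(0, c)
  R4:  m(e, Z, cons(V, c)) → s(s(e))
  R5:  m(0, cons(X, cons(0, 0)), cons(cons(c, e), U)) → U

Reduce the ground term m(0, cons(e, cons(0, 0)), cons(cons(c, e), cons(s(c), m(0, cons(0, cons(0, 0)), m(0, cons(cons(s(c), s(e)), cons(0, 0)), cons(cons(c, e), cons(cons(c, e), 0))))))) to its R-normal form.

cons(s(c), 0)

1. m(0, cons(e, cons(0, 0)), cons(cons(c, e), cons(s(c), m(0, cons(0, cons(0, 0)), m(0, cons(cons(s(c), s(e)), cons(0, 0)), cons(cons(c, e), cons(cons(c, e), 0)))))))  →  cons(s(c), m(0, cons(0, cons(0, 0)), m(0, cons(cons(s(c), s(e)), cons(0, 0)), cons(cons(c, e), cons(cons(c, e), 0)))))   [R5 at ε]
2. cons(s(c), m(0, cons(0, cons(0, 0)), m(0, cons(cons(s(c), s(e)), cons(0, 0)), cons(cons(c, e), cons(cons(c, e), 0)))))  →  cons(s(c), m(0, cons(0, cons(0, 0)), cons(cons(c, e), 0)))   [R5 at 2.3]
3. cons(s(c), m(0, cons(0, cons(0, 0)), cons(cons(c, e), 0)))  →  cons(s(c), 0)   [R5 at 2]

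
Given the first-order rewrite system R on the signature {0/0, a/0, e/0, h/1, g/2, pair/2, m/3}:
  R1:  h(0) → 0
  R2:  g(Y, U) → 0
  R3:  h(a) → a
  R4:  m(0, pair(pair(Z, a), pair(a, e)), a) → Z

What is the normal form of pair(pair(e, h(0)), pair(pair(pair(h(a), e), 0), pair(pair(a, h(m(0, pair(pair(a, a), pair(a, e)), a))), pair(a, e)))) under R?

1. pair(pair(e, h(0)), pair(pair(pair(h(a), e), 0), pair(pair(a, h(m(0, pair(pair(a, a), pair(a, e)), a))), pair(a, e))))  →  pair(pair(e, 0), pair(pair(pair(h(a), e), 0), pair(pair(a, h(m(0, pair(pair(a, a), pair(a, e)), a))), pair(a, e))))   [R1 at 1.2]
2. pair(pair(e, 0), pair(pair(pair(h(a), e), 0), pair(pair(a, h(m(0, pair(pair(a, a), pair(a, e)), a))), pair(a, e))))  →  pair(pair(e, 0), pair(pair(pair(a, e), 0), pair(pair(a, h(m(0, pair(pair(a, a), pair(a, e)), a))), pair(a, e))))   [R3 at 2.1.1.1]
3. pair(pair(e, 0), pair(pair(pair(a, e), 0), pair(pair(a, h(m(0, pair(pair(a, a), pair(a, e)), a))), pair(a, e))))  →  pair(pair(e, 0), pair(pair(pair(a, e), 0), pair(pair(a, h(a)), pair(a, e))))   [R4 at 2.2.1.2.1]
4. pair(pair(e, 0), pair(pair(pair(a, e), 0), pair(pair(a, h(a)), pair(a, e))))  →  pair(pair(e, 0), pair(pair(pair(a, e), 0), pair(pair(a, a), pair(a, e))))   [R3 at 2.2.1.2]

pair(pair(e, 0), pair(pair(pair(a, e), 0), pair(pair(a, a), pair(a, e))))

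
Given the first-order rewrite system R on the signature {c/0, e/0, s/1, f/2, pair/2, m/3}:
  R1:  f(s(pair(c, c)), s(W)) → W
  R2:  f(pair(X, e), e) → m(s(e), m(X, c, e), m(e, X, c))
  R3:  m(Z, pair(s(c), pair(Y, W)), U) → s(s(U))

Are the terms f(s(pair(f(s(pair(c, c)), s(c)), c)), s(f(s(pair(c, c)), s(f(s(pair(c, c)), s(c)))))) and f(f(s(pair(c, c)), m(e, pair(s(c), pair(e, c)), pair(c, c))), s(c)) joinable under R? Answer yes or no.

yes — NF(t₁) = c, NF(t₂) = c

Reduce t₁ = f(s(pair(f(s(pair(c, c)), s(c)), c)), s(f(s(pair(c, c)), s(f(s(pair(c, c)), s(c)))))):
1. f(s(pair(f(s(pair(c, c)), s(c)), c)), s(f(s(pair(c, c)), s(f(s(pair(c, c)), s(c))))))  →  f(s(pair(c, c)), s(f(s(pair(c, c)), s(f(s(pair(c, c)), s(c))))))   [R1 at 1.1.1]
2. f(s(pair(c, c)), s(f(s(pair(c, c)), s(f(s(pair(c, c)), s(c))))))  →  f(s(pair(c, c)), s(f(s(pair(c, c)), s(c))))   [R1 at ε]
3. f(s(pair(c, c)), s(f(s(pair(c, c)), s(c))))  →  f(s(pair(c, c)), s(c))   [R1 at ε]
4. f(s(pair(c, c)), s(c))  →  c   [R1 at ε]

Reduce t₂ = f(f(s(pair(c, c)), m(e, pair(s(c), pair(e, c)), pair(c, c))), s(c)):
1. f(f(s(pair(c, c)), m(e, pair(s(c), pair(e, c)), pair(c, c))), s(c))  →  f(f(s(pair(c, c)), s(s(pair(c, c)))), s(c))   [R3 at 1.2]
2. f(f(s(pair(c, c)), s(s(pair(c, c)))), s(c))  →  f(s(pair(c, c)), s(c))   [R1 at 1]
3. f(s(pair(c, c)), s(c))  →  c   [R1 at ε]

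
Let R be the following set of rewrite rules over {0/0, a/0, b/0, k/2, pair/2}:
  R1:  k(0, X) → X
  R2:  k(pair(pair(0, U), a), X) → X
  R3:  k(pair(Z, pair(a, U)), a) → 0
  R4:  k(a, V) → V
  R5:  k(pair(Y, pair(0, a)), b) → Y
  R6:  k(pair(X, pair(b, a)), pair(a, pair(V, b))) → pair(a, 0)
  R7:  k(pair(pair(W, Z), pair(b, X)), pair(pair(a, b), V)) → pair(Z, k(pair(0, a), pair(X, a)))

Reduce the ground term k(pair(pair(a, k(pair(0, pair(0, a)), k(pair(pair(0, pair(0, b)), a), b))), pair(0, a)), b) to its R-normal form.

1. k(pair(pair(a, k(pair(0, pair(0, a)), k(pair(pair(0, pair(0, b)), a), b))), pair(0, a)), b)  →  pair(a, k(pair(0, pair(0, a)), k(pair(pair(0, pair(0, b)), a), b)))   [R5 at ε]
2. pair(a, k(pair(0, pair(0, a)), k(pair(pair(0, pair(0, b)), a), b)))  →  pair(a, k(pair(0, pair(0, a)), b))   [R2 at 2.2]
3. pair(a, k(pair(0, pair(0, a)), b))  →  pair(a, 0)   [R5 at 2]

pair(a, 0)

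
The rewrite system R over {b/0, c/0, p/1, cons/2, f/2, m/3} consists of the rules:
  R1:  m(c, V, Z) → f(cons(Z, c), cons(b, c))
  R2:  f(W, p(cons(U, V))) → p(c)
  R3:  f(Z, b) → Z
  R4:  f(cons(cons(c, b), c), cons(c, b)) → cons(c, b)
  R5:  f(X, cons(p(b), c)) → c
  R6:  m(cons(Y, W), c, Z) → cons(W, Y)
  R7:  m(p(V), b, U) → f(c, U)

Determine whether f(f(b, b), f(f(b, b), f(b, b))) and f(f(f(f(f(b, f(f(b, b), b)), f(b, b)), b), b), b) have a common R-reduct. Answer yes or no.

Reduce t₁ = f(f(b, b), f(f(b, b), f(b, b))):
1. f(f(b, b), f(f(b, b), f(b, b)))  →  f(b, f(f(b, b), f(b, b)))   [R3 at 1]
2. f(b, f(f(b, b), f(b, b)))  →  f(b, f(b, f(b, b)))   [R3 at 2.1]
3. f(b, f(b, f(b, b)))  →  f(b, f(b, b))   [R3 at 2.2]
4. f(b, f(b, b))  →  f(b, b)   [R3 at 2]
5. f(b, b)  →  b   [R3 at ε]

Reduce t₂ = f(f(f(f(f(b, f(f(b, b), b)), f(b, b)), b), b), b):
1. f(f(f(f(f(b, f(f(b, b), b)), f(b, b)), b), b), b)  →  f(f(f(f(b, f(f(b, b), b)), f(b, b)), b), b)   [R3 at ε]
2. f(f(f(f(b, f(f(b, b), b)), f(b, b)), b), b)  →  f(f(f(b, f(f(b, b), b)), f(b, b)), b)   [R3 at ε]
3. f(f(f(b, f(f(b, b), b)), f(b, b)), b)  →  f(f(b, f(f(b, b), b)), f(b, b))   [R3 at ε]
4. f(f(b, f(f(b, b), b)), f(b, b))  →  f(f(b, f(b, b)), f(b, b))   [R3 at 1.2]
5. f(f(b, f(b, b)), f(b, b))  →  f(f(b, b), f(b, b))   [R3 at 1.2]
6. f(f(b, b), f(b, b))  →  f(b, f(b, b))   [R3 at 1]
7. f(b, f(b, b))  →  f(b, b)   [R3 at 2]
8. f(b, b)  →  b   [R3 at ε]

yes — NF(t₁) = b, NF(t₂) = b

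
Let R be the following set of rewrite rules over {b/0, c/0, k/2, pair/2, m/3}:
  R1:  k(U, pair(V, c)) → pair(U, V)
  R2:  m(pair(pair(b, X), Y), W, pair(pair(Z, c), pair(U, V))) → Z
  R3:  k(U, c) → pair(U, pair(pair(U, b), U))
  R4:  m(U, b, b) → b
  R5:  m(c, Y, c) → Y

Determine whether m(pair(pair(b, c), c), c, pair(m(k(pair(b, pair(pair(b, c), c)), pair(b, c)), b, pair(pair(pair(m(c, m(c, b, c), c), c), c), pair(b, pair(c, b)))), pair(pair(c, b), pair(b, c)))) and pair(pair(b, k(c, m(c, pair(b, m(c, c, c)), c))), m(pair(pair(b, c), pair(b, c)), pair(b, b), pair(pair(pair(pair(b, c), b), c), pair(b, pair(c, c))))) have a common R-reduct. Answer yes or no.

no — NF(t₁) = b, NF(t₂) = pair(pair(b, pair(c, b)), pair(pair(b, c), b))

Reduce t₁ = m(pair(pair(b, c), c), c, pair(m(k(pair(b, pair(pair(b, c), c)), pair(b, c)), b, pair(pair(pair(m(c, m(c, b, c), c), c), c), pair(b, pair(c, b)))), pair(pair(c, b), pair(b, c)))):
1. m(pair(pair(b, c), c), c, pair(m(k(pair(b, pair(pair(b, c), c)), pair(b, c)), b, pair(pair(pair(m(c, m(c, b, c), c), c), c), pair(b, pair(c, b)))), pair(pair(c, b), pair(b, c))))  →  m(pair(pair(b, c), c), c, pair(m(pair(pair(b, pair(pair(b, c), c)), b), b, pair(pair(pair(m(c, m(c, b, c), c), c), c), pair(b, pair(c, b)))), pair(pair(c, b), pair(b, c))))   [R1 at 3.1.1]
2. m(pair(pair(b, c), c), c, pair(m(pair(pair(b, pair(pair(b, c), c)), b), b, pair(pair(pair(m(c, m(c, b, c), c), c), c), pair(b, pair(c, b)))), pair(pair(c, b), pair(b, c))))  →  m(pair(pair(b, c), c), c, pair(pair(m(c, m(c, b, c), c), c), pair(pair(c, b), pair(b, c))))   [R2 at 3.1]
3. m(pair(pair(b, c), c), c, pair(pair(m(c, m(c, b, c), c), c), pair(pair(c, b), pair(b, c))))  →  m(c, m(c, b, c), c)   [R2 at ε]
4. m(c, m(c, b, c), c)  →  m(c, b, c)   [R5 at ε]
5. m(c, b, c)  →  b   [R5 at ε]

Reduce t₂ = pair(pair(b, k(c, m(c, pair(b, m(c, c, c)), c))), m(pair(pair(b, c), pair(b, c)), pair(b, b), pair(pair(pair(pair(b, c), b), c), pair(b, pair(c, c))))):
1. pair(pair(b, k(c, m(c, pair(b, m(c, c, c)), c))), m(pair(pair(b, c), pair(b, c)), pair(b, b), pair(pair(pair(pair(b, c), b), c), pair(b, pair(c, c)))))  →  pair(pair(b, k(c, pair(b, m(c, c, c)))), m(pair(pair(b, c), pair(b, c)), pair(b, b), pair(pair(pair(pair(b, c), b), c), pair(b, pair(c, c)))))   [R5 at 1.2.2]
2. pair(pair(b, k(c, pair(b, m(c, c, c)))), m(pair(pair(b, c), pair(b, c)), pair(b, b), pair(pair(pair(pair(b, c), b), c), pair(b, pair(c, c)))))  →  pair(pair(b, k(c, pair(b, c))), m(pair(pair(b, c), pair(b, c)), pair(b, b), pair(pair(pair(pair(b, c), b), c), pair(b, pair(c, c)))))   [R5 at 1.2.2.2]
3. pair(pair(b, k(c, pair(b, c))), m(pair(pair(b, c), pair(b, c)), pair(b, b), pair(pair(pair(pair(b, c), b), c), pair(b, pair(c, c)))))  →  pair(pair(b, pair(c, b)), m(pair(pair(b, c), pair(b, c)), pair(b, b), pair(pair(pair(pair(b, c), b), c), pair(b, pair(c, c)))))   [R1 at 1.2]
4. pair(pair(b, pair(c, b)), m(pair(pair(b, c), pair(b, c)), pair(b, b), pair(pair(pair(pair(b, c), b), c), pair(b, pair(c, c)))))  →  pair(pair(b, pair(c, b)), pair(pair(b, c), b))   [R2 at 2]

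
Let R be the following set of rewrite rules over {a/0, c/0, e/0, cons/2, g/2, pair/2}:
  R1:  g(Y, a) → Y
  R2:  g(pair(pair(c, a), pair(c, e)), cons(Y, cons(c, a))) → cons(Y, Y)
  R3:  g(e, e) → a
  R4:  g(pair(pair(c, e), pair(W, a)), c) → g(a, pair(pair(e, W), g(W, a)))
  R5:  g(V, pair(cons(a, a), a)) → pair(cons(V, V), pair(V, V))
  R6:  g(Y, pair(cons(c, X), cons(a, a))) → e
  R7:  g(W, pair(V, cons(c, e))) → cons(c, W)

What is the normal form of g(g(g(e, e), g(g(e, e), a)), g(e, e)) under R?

1. g(g(g(e, e), g(g(e, e), a)), g(e, e))  →  g(g(a, g(g(e, e), a)), g(e, e))   [R3 at 1.1]
2. g(g(a, g(g(e, e), a)), g(e, e))  →  g(g(a, g(e, e)), g(e, e))   [R1 at 1.2]
3. g(g(a, g(e, e)), g(e, e))  →  g(g(a, a), g(e, e))   [R3 at 1.2]
4. g(g(a, a), g(e, e))  →  g(a, g(e, e))   [R1 at 1]
5. g(a, g(e, e))  →  g(a, a)   [R3 at 2]
6. g(a, a)  →  a   [R1 at ε]

a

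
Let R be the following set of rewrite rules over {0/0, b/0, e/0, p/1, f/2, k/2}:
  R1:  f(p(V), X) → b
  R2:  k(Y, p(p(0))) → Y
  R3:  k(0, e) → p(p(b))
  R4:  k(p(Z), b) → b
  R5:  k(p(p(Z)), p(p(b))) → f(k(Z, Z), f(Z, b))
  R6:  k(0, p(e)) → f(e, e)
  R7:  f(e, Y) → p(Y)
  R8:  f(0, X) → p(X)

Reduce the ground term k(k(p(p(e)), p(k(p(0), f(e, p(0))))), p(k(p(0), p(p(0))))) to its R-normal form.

p(p(e))

1. k(k(p(p(e)), p(k(p(0), f(e, p(0))))), p(k(p(0), p(p(0)))))  →  k(k(p(p(e)), p(k(p(0), p(p(0))))), p(k(p(0), p(p(0)))))   [R7 at 1.2.1.2]
2. k(k(p(p(e)), p(k(p(0), p(p(0))))), p(k(p(0), p(p(0)))))  →  k(k(p(p(e)), p(p(0))), p(k(p(0), p(p(0)))))   [R2 at 1.2.1]
3. k(k(p(p(e)), p(p(0))), p(k(p(0), p(p(0)))))  →  k(p(p(e)), p(k(p(0), p(p(0)))))   [R2 at 1]
4. k(p(p(e)), p(k(p(0), p(p(0)))))  →  k(p(p(e)), p(p(0)))   [R2 at 2.1]
5. k(p(p(e)), p(p(0)))  →  p(p(e))   [R2 at ε]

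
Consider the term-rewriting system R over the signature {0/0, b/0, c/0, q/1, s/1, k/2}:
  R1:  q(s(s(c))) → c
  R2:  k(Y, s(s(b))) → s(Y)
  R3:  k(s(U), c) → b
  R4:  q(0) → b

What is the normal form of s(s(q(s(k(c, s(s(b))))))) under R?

1. s(s(q(s(k(c, s(s(b)))))))  →  s(s(q(s(s(c)))))   [R2 at 1.1.1.1]
2. s(s(q(s(s(c)))))  →  s(s(c))   [R1 at 1.1]

s(s(c))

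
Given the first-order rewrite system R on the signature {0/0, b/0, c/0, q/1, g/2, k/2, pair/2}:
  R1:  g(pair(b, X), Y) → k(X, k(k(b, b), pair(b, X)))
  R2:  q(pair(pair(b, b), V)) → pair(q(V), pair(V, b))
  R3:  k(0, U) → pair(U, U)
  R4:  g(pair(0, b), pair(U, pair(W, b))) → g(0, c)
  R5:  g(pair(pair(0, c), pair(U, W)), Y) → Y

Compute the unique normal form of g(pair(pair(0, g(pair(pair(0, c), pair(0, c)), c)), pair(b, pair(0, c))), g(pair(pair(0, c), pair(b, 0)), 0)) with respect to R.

0

1. g(pair(pair(0, g(pair(pair(0, c), pair(0, c)), c)), pair(b, pair(0, c))), g(pair(pair(0, c), pair(b, 0)), 0))  →  g(pair(pair(0, c), pair(b, pair(0, c))), g(pair(pair(0, c), pair(b, 0)), 0))   [R5 at 1.1.2]
2. g(pair(pair(0, c), pair(b, pair(0, c))), g(pair(pair(0, c), pair(b, 0)), 0))  →  g(pair(pair(0, c), pair(b, 0)), 0)   [R5 at ε]
3. g(pair(pair(0, c), pair(b, 0)), 0)  →  0   [R5 at ε]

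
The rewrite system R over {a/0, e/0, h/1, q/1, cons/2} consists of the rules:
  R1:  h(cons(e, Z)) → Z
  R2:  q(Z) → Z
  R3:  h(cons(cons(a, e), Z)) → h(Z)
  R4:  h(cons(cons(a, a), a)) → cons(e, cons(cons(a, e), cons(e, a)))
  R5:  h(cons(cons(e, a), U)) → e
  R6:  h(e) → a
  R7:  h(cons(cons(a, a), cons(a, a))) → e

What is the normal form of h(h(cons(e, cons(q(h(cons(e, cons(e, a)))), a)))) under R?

e

1. h(h(cons(e, cons(q(h(cons(e, cons(e, a)))), a))))  →  h(cons(q(h(cons(e, cons(e, a)))), a))   [R1 at 1]
2. h(cons(q(h(cons(e, cons(e, a)))), a))  →  h(cons(h(cons(e, cons(e, a))), a))   [R2 at 1.1]
3. h(cons(h(cons(e, cons(e, a))), a))  →  h(cons(cons(e, a), a))   [R1 at 1.1]
4. h(cons(cons(e, a), a))  →  e   [R5 at ε]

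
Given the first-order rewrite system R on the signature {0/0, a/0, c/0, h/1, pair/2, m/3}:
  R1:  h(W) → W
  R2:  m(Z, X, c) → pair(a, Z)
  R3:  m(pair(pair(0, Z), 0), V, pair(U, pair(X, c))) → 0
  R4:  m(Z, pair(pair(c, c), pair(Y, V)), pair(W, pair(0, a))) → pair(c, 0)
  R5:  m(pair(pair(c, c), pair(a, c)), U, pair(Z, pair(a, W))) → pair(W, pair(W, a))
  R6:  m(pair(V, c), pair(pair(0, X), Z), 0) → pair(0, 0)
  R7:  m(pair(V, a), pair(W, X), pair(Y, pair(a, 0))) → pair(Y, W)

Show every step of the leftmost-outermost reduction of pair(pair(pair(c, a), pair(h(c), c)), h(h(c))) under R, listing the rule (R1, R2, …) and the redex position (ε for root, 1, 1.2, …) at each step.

1. pair(pair(pair(c, a), pair(h(c), c)), h(h(c)))  →  pair(pair(pair(c, a), pair(c, c)), h(h(c)))   [R1 at 1.2.1]
2. pair(pair(pair(c, a), pair(c, c)), h(h(c)))  →  pair(pair(pair(c, a), pair(c, c)), h(c))   [R1 at 2]
3. pair(pair(pair(c, a), pair(c, c)), h(c))  →  pair(pair(pair(c, a), pair(c, c)), c)   [R1 at 2]

pair(pair(pair(c, a), pair(c, c)), c)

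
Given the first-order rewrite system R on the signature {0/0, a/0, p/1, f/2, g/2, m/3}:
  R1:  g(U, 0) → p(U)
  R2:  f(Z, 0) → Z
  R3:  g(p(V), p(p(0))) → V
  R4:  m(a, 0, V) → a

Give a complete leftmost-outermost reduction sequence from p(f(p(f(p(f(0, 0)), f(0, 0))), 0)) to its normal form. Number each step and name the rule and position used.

p(p(p(0)))

1. p(f(p(f(p(f(0, 0)), f(0, 0))), 0))  →  p(p(f(p(f(0, 0)), f(0, 0))))   [R2 at 1]
2. p(p(f(p(f(0, 0)), f(0, 0))))  →  p(p(f(p(0), f(0, 0))))   [R2 at 1.1.1.1]
3. p(p(f(p(0), f(0, 0))))  →  p(p(f(p(0), 0)))   [R2 at 1.1.2]
4. p(p(f(p(0), 0)))  →  p(p(p(0)))   [R2 at 1.1]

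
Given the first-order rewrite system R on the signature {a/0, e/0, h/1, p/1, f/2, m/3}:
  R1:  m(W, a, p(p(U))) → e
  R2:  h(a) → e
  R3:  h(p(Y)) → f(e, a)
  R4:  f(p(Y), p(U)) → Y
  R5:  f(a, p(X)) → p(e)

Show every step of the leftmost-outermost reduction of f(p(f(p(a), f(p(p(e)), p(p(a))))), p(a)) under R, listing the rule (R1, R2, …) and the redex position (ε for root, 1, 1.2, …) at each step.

a

1. f(p(f(p(a), f(p(p(e)), p(p(a))))), p(a))  →  f(p(a), f(p(p(e)), p(p(a))))   [R4 at ε]
2. f(p(a), f(p(p(e)), p(p(a))))  →  f(p(a), p(e))   [R4 at 2]
3. f(p(a), p(e))  →  a   [R4 at ε]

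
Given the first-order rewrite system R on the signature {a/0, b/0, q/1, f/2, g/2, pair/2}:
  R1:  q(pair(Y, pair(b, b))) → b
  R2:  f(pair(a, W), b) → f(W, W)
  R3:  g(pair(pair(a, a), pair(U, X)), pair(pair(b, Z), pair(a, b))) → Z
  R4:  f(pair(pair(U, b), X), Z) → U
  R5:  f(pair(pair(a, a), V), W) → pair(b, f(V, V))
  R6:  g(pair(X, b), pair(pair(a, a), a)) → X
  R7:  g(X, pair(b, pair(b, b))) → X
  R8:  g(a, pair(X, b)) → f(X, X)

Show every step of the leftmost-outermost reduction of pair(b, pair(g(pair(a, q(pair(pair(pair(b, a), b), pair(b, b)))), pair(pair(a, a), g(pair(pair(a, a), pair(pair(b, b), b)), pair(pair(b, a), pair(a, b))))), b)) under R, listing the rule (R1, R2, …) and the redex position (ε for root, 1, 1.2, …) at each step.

pair(b, pair(a, b))

1. pair(b, pair(g(pair(a, q(pair(pair(pair(b, a), b), pair(b, b)))), pair(pair(a, a), g(pair(pair(a, a), pair(pair(b, b), b)), pair(pair(b, a), pair(a, b))))), b))  →  pair(b, pair(g(pair(a, b), pair(pair(a, a), g(pair(pair(a, a), pair(pair(b, b), b)), pair(pair(b, a), pair(a, b))))), b))   [R1 at 2.1.1.2]
2. pair(b, pair(g(pair(a, b), pair(pair(a, a), g(pair(pair(a, a), pair(pair(b, b), b)), pair(pair(b, a), pair(a, b))))), b))  →  pair(b, pair(g(pair(a, b), pair(pair(a, a), a)), b))   [R3 at 2.1.2.2]
3. pair(b, pair(g(pair(a, b), pair(pair(a, a), a)), b))  →  pair(b, pair(a, b))   [R6 at 2.1]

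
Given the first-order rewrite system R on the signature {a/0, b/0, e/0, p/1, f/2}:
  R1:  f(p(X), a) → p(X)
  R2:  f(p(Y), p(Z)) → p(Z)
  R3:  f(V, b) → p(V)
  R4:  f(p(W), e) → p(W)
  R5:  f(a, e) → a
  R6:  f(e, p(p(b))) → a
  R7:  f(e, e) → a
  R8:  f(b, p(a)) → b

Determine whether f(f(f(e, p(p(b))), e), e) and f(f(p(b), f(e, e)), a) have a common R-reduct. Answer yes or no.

Reduce t₁ = f(f(f(e, p(p(b))), e), e):
1. f(f(f(e, p(p(b))), e), e)  →  f(f(a, e), e)   [R6 at 1.1]
2. f(f(a, e), e)  →  f(a, e)   [R5 at 1]
3. f(a, e)  →  a   [R5 at ε]

Reduce t₂ = f(f(p(b), f(e, e)), a):
1. f(f(p(b), f(e, e)), a)  →  f(f(p(b), a), a)   [R7 at 1.2]
2. f(f(p(b), a), a)  →  f(p(b), a)   [R1 at 1]
3. f(p(b), a)  →  p(b)   [R1 at ε]

no — NF(t₁) = a, NF(t₂) = p(b)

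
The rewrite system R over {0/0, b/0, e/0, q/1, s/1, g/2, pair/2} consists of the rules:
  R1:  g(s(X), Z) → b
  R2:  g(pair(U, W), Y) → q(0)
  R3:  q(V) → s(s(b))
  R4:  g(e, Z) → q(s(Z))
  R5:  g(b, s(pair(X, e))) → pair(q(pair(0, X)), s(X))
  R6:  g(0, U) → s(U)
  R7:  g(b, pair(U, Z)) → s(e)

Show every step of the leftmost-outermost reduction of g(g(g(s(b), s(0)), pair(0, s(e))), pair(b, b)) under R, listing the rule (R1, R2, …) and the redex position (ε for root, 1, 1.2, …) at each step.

b

1. g(g(g(s(b), s(0)), pair(0, s(e))), pair(b, b))  →  g(g(b, pair(0, s(e))), pair(b, b))   [R1 at 1.1]
2. g(g(b, pair(0, s(e))), pair(b, b))  →  g(s(e), pair(b, b))   [R7 at 1]
3. g(s(e), pair(b, b))  →  b   [R1 at ε]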